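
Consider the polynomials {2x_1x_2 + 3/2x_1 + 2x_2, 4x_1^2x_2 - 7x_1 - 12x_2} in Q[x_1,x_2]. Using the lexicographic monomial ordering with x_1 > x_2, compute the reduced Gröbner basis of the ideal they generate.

f_1 = 2x_1x_2 + 3/2x_1 + 2x_2, LT = x_1x_2.
f_2 = 4x_1^2x_2 - 7x_1 - 12x_2, LT = x_1^2x_2.

S(f_1,f_2): lcm = x_1^2x_2. S = 3/4x_1^2 + x_1x_2 + 7/4x_1 + 3x_2.
  reduce S modulo (f_1, f_2):
  remainder 3/4x_1^2 + x_1 + 2x_2 ≠ 0; add g_3 = 3/4x_1^2 + x_1 + 2x_2 to the basis.

S(f_1,g_3): lcm = x_1^2x_2. S = 3/4x_1^2 - 1/3x_1x_2 - 8/3x_2^2.
  reduce S modulo (f_1, f_2, g_3):
  remainder -3/4x_1 - 8/3x_2^2 - 5/3x_2 ≠ 0; add g_4 = -3/4x_1 - 8/3x_2^2 - 5/3x_2 to the basis.

S(f_1,g_4): lcm = x_1x_2. S = 3/4x_1 - 32/9x_2^3 - 20/9x_2^2 + x_2.
  reduce S modulo (f_1, f_2, g_3, g_4):
  remainder -32/9x_2^3 - 44/9x_2^2 - 2/3x_2 ≠ 0; add g_5 = -32/9x_2^3 - 44/9x_2^2 - 2/3x_2 to the basis.

The other S-polynomials (S(f_2,g_3), S(f_2,g_4), S(g_3,g_4), S(f_1,g_5), S(f_2,g_5), S(g_3,g_5), S(g_4,g_5)) all reduce to 0 modulo the current basis, so we have a Gröbner basis.
Inter-reduce: drop elements whose leading term is divisible by another's, tail-reduce, and make monic.

G = {x_1 + 32/9x_2^2 + 20/9x_2, x_2^3 + 11/8x_2^2 + 3/16x_2}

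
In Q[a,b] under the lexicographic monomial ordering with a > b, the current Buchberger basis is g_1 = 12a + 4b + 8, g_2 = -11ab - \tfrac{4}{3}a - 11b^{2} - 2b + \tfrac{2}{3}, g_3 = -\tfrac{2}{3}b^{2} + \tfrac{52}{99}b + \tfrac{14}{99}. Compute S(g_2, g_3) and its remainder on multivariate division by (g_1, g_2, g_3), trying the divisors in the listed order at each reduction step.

lcm(LM(g_2), LM(g_3)) = ab^{2}.
S = (lcm/LT(g_2))·g_2 − (lcm/LT(g_3))·g_3 = \tfrac{10}{11}ab + \tfrac{7}{33}a + b^{3} + \tfrac{2}{11}b^{2} - \tfrac{2}{33}b.
Reduce S modulo (g_1, g_2, g_3) in that order:
  leading term ab: subtract (\tfrac{5}{66}b)·g_1 from \tfrac{10}{11}ab + \tfrac{7}{33}a + b^{3} + \tfrac{2}{11}b^{2} - \tfrac{2}{33}b → \tfrac{7}{33}a + b^{3} - \tfrac{4}{33}b^{2} - \tfrac{2}{3}b
  leading term a: subtract (\tfrac{7}{396})·g_1 from \tfrac{7}{33}a + b^{3} - \tfrac{4}{33}b^{2} - \tfrac{2}{3}b → b^{3} - \tfrac{4}{33}b^{2} - \tfrac{73}{99}b - \tfrac{14}{99}
  leading term b^{3}: subtract (-\tfrac{3}{2}b)·g_3 from b^{3} - \tfrac{4}{33}b^{2} - \tfrac{73}{99}b - \tfrac{14}{99} → \tfrac{2}{3}b^{2} - \tfrac{52}{99}b - \tfrac{14}{99}
  leading term b^{2}: subtract (-1)·g_3 from \tfrac{2}{3}b^{2} - \tfrac{52}{99}b - \tfrac{14}{99} → 0
The remainder is 0, so this S-polynomial contributes no new basis element.

S(g_2, g_3) = \tfrac{10}{11}ab + \tfrac{7}{33}a + b^{3} + \tfrac{2}{11}b^{2} - \tfrac{2}{33}b; remainder on division = 0.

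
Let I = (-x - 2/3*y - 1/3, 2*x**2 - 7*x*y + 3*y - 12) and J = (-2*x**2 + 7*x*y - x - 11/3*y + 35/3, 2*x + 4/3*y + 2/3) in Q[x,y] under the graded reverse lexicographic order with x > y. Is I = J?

Yes, the ideals are equal.

Equality of ideals is decidable: compute both reduced Gröbner bases (unique for the ordering) and check whether they agree.
Buchberger on the first generating set:
f_1 = -x - 2/3*y - 1/3, LT = x.
f_2 = 2*x**2 - 7*x*y + 3*y - 12, LT = x**2.

S(f_1,f_2): lcm = x**2. S = 25/6*x*y + 1/3*x - 3/2*y + 6.
  leading term x*y: subtract (-25/6*y)·f_1 from 25/6*x*y + 1/3*x - 3/2*y + 6 → -25/9*y**2 + 1/3*x - 26/9*y + 6
  leading term y**2: no divisor's leading term divides it; move -25/9*y**2 to the remainder.
  leading term x: subtract (-1/3)·f_1 from 1/3*x - 26/9*y + 6 → -28/9*y + 53/9
  leading term y: no divisor's leading term divides it; move -28/9*y to the remainder.
  leading term 1: no divisor's leading term divides it; move 53/9 to the remainder.
  remainder -25/9*y**2 - 28/9*y + 53/9 ≠ 0; add g_3 = -25/9*y**2 - 28/9*y + 53/9 to the basis.

The other S-polynomials (S(f_1,g_3), S(f_2,g_3)) all reduce to 0 modulo the current basis, so we have a Gröbner basis.
Inter-reduce: drop elements whose leading term is divisible by another's, tail-reduce, and make monic.
Reduced Gröbner basis: {y**2 + 28/25*y - 53/25, x + 2/3*y + 1/3}.

Buchberger on the second generating set:
h_1 = -2*x**2 + 7*x*y - x - 11/3*y + 35/3, LT = x**2.
h_2 = 2*x + 4/3*y + 2/3, LT = x.

S(h_1,h_2): lcm = x**2. S = -25/6*x*y + 1/6*x + 11/6*y - 35/6.
  leading term x*y: subtract (-25/12*y)·h_2 from -25/6*x*y + 1/6*x + 11/6*y - 35/6 → 25/9*y**2 + 1/6*x + 29/9*y - 35/6
  leading term y**2: no divisor's leading term divides it; move 25/9*y**2 to the remainder.
  leading term x: subtract (1/12)·h_2 from 1/6*x + 29/9*y - 35/6 → 28/9*y - 53/9
  leading term y: no divisor's leading term divides it; move 28/9*y to the remainder.
  leading term 1: no divisor's leading term divides it; move -53/9 to the remainder.
  remainder 25/9*y**2 + 28/9*y - 53/9 ≠ 0; add k_3 = 25/9*y**2 + 28/9*y - 53/9 to the basis.

The other S-polynomials (S(h_1,k_3), S(h_2,k_3)) all reduce to 0 modulo the current basis, so we have a Gröbner basis.
Inter-reduce: drop elements whose leading term is divisible by another's, tail-reduce, and make monic.
Reduced Gröbner basis: {y**2 + 28/25*y - 53/25, x + 2/3*y + 1/3}.

These coincide, so the ideals are equal.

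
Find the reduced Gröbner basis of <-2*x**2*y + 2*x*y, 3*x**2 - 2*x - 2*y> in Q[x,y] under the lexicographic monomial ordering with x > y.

f_1 = -2*x**2*y + 2*x*y, LT = x**2*y.
f_2 = 3*x**2 - 2*x - 2*y, LT = x**2.

S(f_1,f_2): lcm = x**2*y. S = -1/3*x*y + 2/3*y**2.
  reduce S modulo (f_1, f_2):
  remainder -1/3*x*y + 2/3*y**2 ≠ 0; add g_3 = -1/3*x*y + 2/3*y**2 to the basis.

S(f_1,g_3): lcm = x**2*y. S = 2*x*y**2 - x*y.
  reduce S modulo (f_1, f_2, g_3):
  remainder 4*y**3 - 2*y**2 ≠ 0; add g_4 = 4*y**3 - 2*y**2 to the basis.

The other S-polynomials (S(f_2,g_3), S(f_1,g_4), S(f_2,g_4), S(g_3,g_4)) all reduce to 0 modulo the current basis, so we have a Gröbner basis.
Inter-reduce: drop elements whose leading term is divisible by another's, tail-reduce, and make monic.

G = {x**2 - 2/3*x - 2/3*y, x*y - 2*y**2, y**3 - 1/2*y**2}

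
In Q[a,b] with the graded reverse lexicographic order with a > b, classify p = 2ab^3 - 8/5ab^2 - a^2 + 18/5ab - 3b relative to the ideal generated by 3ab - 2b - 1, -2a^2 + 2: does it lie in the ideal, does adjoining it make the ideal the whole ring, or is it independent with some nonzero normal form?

2ab^3 - 8/5ab^2 - a^2 + 18/5ab - 3b is independent of I; its normal form modulo I is -1/3b + 1/3.

First compute the reduced Gröbner basis of I by Buchberger's algorithm.
f_1 = 3ab - 2b - 1, LT = ab.
f_2 = -2a^2 + 2, LT = a^2.

S(f_1,f_2): lcm = a^2b. S = -2/3ab - 1/3a + b.
  leading term ab: subtract (-2/9)·f_1 from -2/3ab - 1/3a + b → -1/3a + 5/9b - 2/9
  leading term a: no divisor's leading term divides it; move -1/3a to the remainder.
  leading term b: no divisor's leading term divides it; move 5/9b to the remainder.
  leading term 1: no divisor's leading term divides it; move -2/9 to the remainder.
  remainder -1/3a + 5/9b - 2/9 ≠ 0; add h_3 = -1/3a + 5/9b - 2/9 to the basis.

S(f_1,h_3): lcm = ab. S = 5/3b^2 - 4/3b - 1/3.
  leading term b^2: no divisor's leading term divides it; move 5/3b^2 to the remainder.
  leading term b: no divisor's leading term divides it; move -4/3b to the remainder.
  leading term 1: no divisor's leading term divides it; move -1/3 to the remainder.
  remainder 5/3b^2 - 4/3b - 1/3 ≠ 0; add h_4 = 5/3b^2 - 4/3b - 1/3 to the basis.

The other S-polynomials (S(f_2,h_3), S(f_1,h_4), S(f_2,h_4), S(h_3,h_4)) all reduce to 0 modulo the current basis, so we have a Gröbner basis.
Inter-reduce: drop elements whose leading term is divisible by another's, tail-reduce, and make monic.
Reduced Gröbner basis: {b^2 - 4/5b - 1/5, a - 5/3b + 2/3}.
Label its elements g_1 = b^2 - 4/5b - 1/5, g_2 = a - 5/3b + 2/3.

Reduce p = 2ab^3 - 8/5ab^2 - a^2 + 18/5ab - 3b modulo G:
  leading term ab^3: subtract (2ab)·g_1 from 2ab^3 - 8/5ab^2 - a^2 + 18/5ab - 3b → -a^2 + 4ab - 3b
  leading term a^2: subtract (-a)·g_2 from -a^2 + 4ab - 3b → 7/3ab + 2/3a - 3b
  leading term ab: subtract (7/3b)·g_2 from 7/3ab + 2/3a - 3b → 35/9b^2 + 2/3a - 41/9b
  leading term b^2: subtract (35/9)·g_1 from 35/9b^2 + 2/3a - 41/9b → 2/3a - 13/9b + 7/9
  leading term a: subtract (2/3)·g_2 from 2/3a - 13/9b + 7/9 → -1/3b + 1/3
  leading term b: no divisor's leading term divides it; move -1/3b to the remainder.
  leading term 1: no divisor's leading term divides it; move 1/3 to the remainder.
  normal form = -1/3b + 1/3.
The normal form is nonzero, so p ∉ I. Since p minus its normal form lies in I, I + (p) = I + (r) where r = -1/3b + 1/3; decide whether this ideal is the whole ring.
Run Buchberger on G together with r (pairs among the g_i already reduce to 0 since G is a Gröbner basis):
g_1 = b^2 - 4/5b - 1/5, LT = b^2.
g_2 = a - 5/3b + 2/3, LT = a.
r = -1/3b + 1/3, LT = b.

The S-polynomials (S(g_1,g_2), S(g_1,r), S(g_2,r)) all reduce to 0 modulo the current basis, so we have a Gröbner basis.
Inter-reduce: drop elements whose leading term is divisible by another's, tail-reduce, and make monic.
Reduced Gröbner basis: {a - 1, b - 1}.
The reduced Gröbner basis of I + (p) is {a - 1, b - 1} ≠ {1}, a proper ideal, so the enlarged system stays consistent: p is independent of I, with normal form -1/3b + 1/3.

The remainder on division by a Gröbner basis is unique — it is the normal form.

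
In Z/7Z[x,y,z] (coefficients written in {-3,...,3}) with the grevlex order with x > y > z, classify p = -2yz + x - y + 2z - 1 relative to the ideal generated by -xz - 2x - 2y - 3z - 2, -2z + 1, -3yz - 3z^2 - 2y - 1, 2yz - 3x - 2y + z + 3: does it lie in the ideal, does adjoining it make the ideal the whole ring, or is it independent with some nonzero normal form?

First compute the reduced Gröbner basis of I by Buchberger's algorithm.
f_1 = -xz - 2x - 2y - 3z - 2, LT = xz.
f_2 = -2z + 1, LT = z.
f_3 = -3yz - 3z^2 - 2y - 1, LT = yz.
f_4 = 2yz - 3x - 2y + z + 3, LT = yz.

S(f_1,f_2): lcm = xz. S = -x + 2y + 3z + 2.
  leading term x: no divisor's leading term divides it; move -x to the remainder.
  leading term y: no divisor's leading term divides it; move 2y to the remainder.
  leading term z: subtract (2)·f_2 from 3z + 2 → 0
  remainder -x + 2y ≠ 0; add h_5 = -x + 2y to the basis.

S(f_1,f_3): lcm = xyz. S = -xz^2 - xy + 2y^2 + 3yz + 2x + 2y.
  leading term xz^2: subtract (z)·f_1 from -xz^2 - xy + 2y^2 + 3yz + 2x + 2y → -xy + 2y^2 + 2xz - 2yz + 3z^2 + 2x + 2y + 2z
  leading term xy: subtract (y)·h_5 from -xy + 2y^2 + 2xz - 2yz + 3z^2 + 2x + 2y + 2z → 2xz - 2yz + 3z^2 + 2x + 2y + 2z
  leading term xz: subtract (-2)·f_1 from 2xz - 2yz + 3z^2 + 2x + 2y + 2z → -2yz + 3z^2 - 2x - 2y + 3z + 3
  leading term yz: subtract (y)·f_2 from -2yz + 3z^2 - 2x - 2y + 3z + 3 → 3z^2 - 2x - 3y + 3z + 3
  leading term z^2: subtract (2z)·f_2 from 3z^2 - 2x - 3y + 3z + 3 → -2x - 3y + z + 3
  leading term x: subtract (2)·h_5 from -2x - 3y + z + 3 → z + 3
  leading term z: subtract (3)·f_2 from z + 3 → 0
  remainder 0.

S(f_1,f_4): lcm = xyz. S = -2x^2 + 3xy + 2y^2 + 3xz + 3yz + 2x + 2y.
  leading term x^2: subtract (2x)·h_5 from -2x^2 + 3xy + 2y^2 + 3xz + 3yz + 2x + 2y → -xy + 2y^2 + 3xz + 3yz + 2x + 2y
  leading term xy: subtract (y)·h_5 from -xy + 2y^2 + 3xz + 3yz + 2x + 2y → 3xz + 3yz + 2x + 2y
  leading term xz: subtract (-3)·f_1 from 3xz + 3yz + 2x + 2y → 3yz + 3x + 3y - 2z + 1
  leading term yz: subtract (2y)·f_2 from 3yz + 3x + 3y - 2z + 1 → 3x + y - 2z + 1
  leading term x: subtract (-3)·h_5 from 3x + y - 2z + 1 → -2z + 1
  leading term z: subtract (1)·f_2 from -2z + 1 → 0
  remainder 0.

S(f_2,f_3): lcm = yz. S = -z^2 + 2.
  leading term z^2: subtract (-3z)·f_2 from -z^2 + 2 → 3z + 2
  leading term z: subtract (2)·f_2 from 3z + 2 → 0
  remainder 0.

S(f_2,f_4): lcm = yz. S = -2x - 3y + 3z + 2.
  leading term x: subtract (2)·h_5 from -2x - 3y + 3z + 2 → 3z + 2
  leading term z: subtract (2)·f_2 from 3z + 2 → 0
  remainder 0.

S(f_3,f_4): lcm = yz. S = z^2 - 2x - 3y + 3z.
  leading term z^2: subtract (3z)·f_2 from z^2 - 2x - 3y + 3z → -2x - 3y
  leading term x: subtract (2)·h_5 from -2x - 3y → 0
  remainder 0.

S(f_1,h_5): lcm = xz. S = 2yz + 2x + 2y + 3z + 2.
  leading term yz: subtract (-y)·f_2 from 2yz + 2x + 2y + 3z + 2 → 2x + 3y + 3z + 2
  leading term x: subtract (-2)·h_5 from 2x + 3y + 3z + 2 → 3z + 2
  leading term z: subtract (2)·f_2 from 3z + 2 → 0
  remainder 0.

S(f_2,h_5): leading monomials are coprime, so the S-polynomial reduces to 0 (Buchberger's first criterion).
S(f_3,h_5): leading monomials are coprime, so the S-polynomial reduces to 0 (Buchberger's first criterion).
S(f_4,h_5): leading monomials are coprime, so the S-polynomial reduces to 0 (Buchberger's first criterion).
Every S-polynomial of the final basis reduces to 0, so we have a Gröbner basis.
Inter-reduce: drop elements whose leading term is divisible by another's, tail-reduce, and make monic.
Reduced Gröbner basis: {x - 2y, z + 3}.
Label its elements g_1 = x - 2y, g_2 = z + 3.

Reduce p = -2yz + x - y + 2z - 1 modulo G:
  leading term yz: subtract (-2y)·g_2 from -2yz + x - y + 2z - 1 → x - 2y + 2z - 1
  leading term x: subtract (1)·g_1 from x - 2y + 2z - 1 → 2z - 1
  leading term z: subtract (2)·g_2 from 2z - 1 → 0
  normal form = 0.
Since the normal form is 0, p ∈ I.

The remainder on division by a Gröbner basis is unique — it is the normal form.

-2yz + x - y + 2z - 1 lies in I (it reduces to 0).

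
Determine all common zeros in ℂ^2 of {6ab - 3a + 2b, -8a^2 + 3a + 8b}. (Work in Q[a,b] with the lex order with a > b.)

{(0, 0), (1/48 + sqrt(1441)/48, 89/144 - sqrt(1441)/144), (1/48 - sqrt(1441)/48, sqrt(1441)/144 + 89/144)}

Compute a lex Gröbner basis by Buchberger's algorithm.
f_1 = 6ab - 3a + 2b, LT = ab.
f_2 = -8a^2 + 3a + 8b, LT = a^2.

S(f_1,f_2): lcm = a^2b. S = -1/2a^2 + 17/24ab + b^2.
  leading term a^2: subtract (1/16)·f_2 from -1/2a^2 + 17/24ab + b^2 → 17/24ab - 3/16a + b^2 - 1/2b
  leading term ab: subtract (17/144)·f_1 from 17/24ab - 3/16a + b^2 - 1/2b → 1/6a + b^2 - 53/72b
  leading term a: no divisor's leading term divides it; move 1/6a to the remainder.
  leading term b^2: no divisor's leading term divides it; move b^2 to the remainder.
  leading term b: no divisor's leading term divides it; move -53/72b to the remainder.
  remainder 1/6a + b^2 - 53/72b ≠ 0; add h_3 = 1/6a + b^2 - 53/72b to the basis.

S(f_1,h_3): lcm = ab. S = -1/2a - 6b^3 + 53/12b^2 + 1/3b.
  leading term a: subtract (-3)·h_3 from -1/2a - 6b^3 + 53/12b^2 + 1/3b → -6b^3 + 89/12b^2 - 15/8b
  leading term b^3: no divisor's leading term divides it; move -6b^3 to the remainder.
  leading term b^2: no divisor's leading term divides it; move 89/12b^2 to the remainder.
  leading term b: no divisor's leading term divides it; move -15/8b to the remainder.
  remainder -6b^3 + 89/12b^2 - 15/8b ≠ 0; add h_4 = -6b^3 + 89/12b^2 - 15/8b to the basis.

S(f_2,h_3): lcm = a^2. S = -6ab^2 + 53/12ab - 3/8a - b.
  leading term ab^2: subtract (-b)·f_1 from -6ab^2 + 53/12ab - 3/8a - b → 17/12ab - 3/8a + 2b^2 - b
  leading term ab: subtract (17/72)·f_1 from 17/12ab - 3/8a + 2b^2 - b → 1/3a + 2b^2 - 53/36b
  leading term a: subtract (2)·h_3 from 1/3a + 2b^2 - 53/36b → 0
  remainder 0.

S(f_1,h_4): lcm = ab^3. S = 53/72ab^2 - 5/16ab + 1/3b^3.
  leading term ab^2: subtract (53/432b)·f_1 from 53/72ab^2 - 5/16ab + 1/3b^3 → 1/18ab + 1/3b^3 - 53/216b^2
  leading term ab: subtract (1/108)·f_1 from 1/18ab + 1/3b^3 - 53/216b^2 → 1/36a + 1/3b^3 - 53/216b^2 - 1/54b
  leading term a: subtract (1/6)·h_3 from 1/36a + 1/3b^3 - 53/216b^2 - 1/54b → 1/3b^3 - 89/216b^2 + 5/48b
  leading term b^3: subtract (-1/18)·h_4 from 1/3b^3 - 89/216b^2 + 5/48b → 0
  remainder 0.

S(f_2,h_4): leading monomials are coprime, so the S-polynomial reduces to 0 (Buchberger's first criterion).
S(h_3,h_4): leading monomials are coprime, so the S-polynomial reduces to 0 (Buchberger's first criterion).
Every S-polynomial of the final basis reduces to 0, so we have a Gröbner basis.
Inter-reduce: drop elements whose leading term is divisible by another's, tail-reduce, and make monic.
Reduced Gröbner basis: {a + 6b^2 - 53/12b, b^3 - 89/72b^2 + 5/16b}.

Since the basis is lex-ordered, b^3 - 89/72b^2 + 5/16b is univariate in b. Its roots are {0, 89/144 - sqrt(1441)/144, sqrt(1441)/144 + 89/144}. Back-substituting each root into the other basis elements fixes the other coordinates.
  b = 0: the earlier basis element becomes a = 0, giving a = 0 — point (0, 0).
  b = 89/144 - sqrt(1441)/144: the earlier basis element becomes a - sqrt(1441)/48 - 1/48 = 0, giving a = 1/48 + sqrt(1441)/48 — point (1/48 + sqrt(1441)/48, 89/144 - sqrt(1441)/144).
  b = sqrt(1441)/144 + 89/144: the earlier basis element becomes a - 1/48 + sqrt(1441)/48 = 0, giving a = 1/48 - sqrt(1441)/48 — point (1/48 - sqrt(1441)/48, sqrt(1441)/144 + 89/144).
Check: every point annihilates each of the original generators.
Zero-dimensionality of the ideal guarantees finitely many solutions over ℂ.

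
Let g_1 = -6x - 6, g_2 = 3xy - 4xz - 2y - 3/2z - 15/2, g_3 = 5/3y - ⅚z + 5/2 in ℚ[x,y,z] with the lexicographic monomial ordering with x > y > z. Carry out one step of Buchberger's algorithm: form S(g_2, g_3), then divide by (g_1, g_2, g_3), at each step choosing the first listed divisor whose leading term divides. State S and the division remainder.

lcm(LM(g_2), LM(g_3)) = xy.
S = (lcm/LT(g_2))·g_2 − (lcm/LT(g_3))·g_3 = -⅚xz - 3/2x - ⅔y - ½z - 5/2.
Reduce S modulo (g_1, g_2, g_3) in that order:
  leading term xz: subtract (5/36z)·g_1 from -⅚xz - 3/2x - ⅔y - ½z - 5/2 → -3/2x - ⅔y + ⅓z - 5/2
  leading term x: subtract (¼)·g_1 from -3/2x - ⅔y + ⅓z - 5/2 → -⅔y + ⅓z - 1
  leading term y: subtract (-⅖)·g_3 from -⅔y + ⅓z - 1 → 0
The remainder is 0, so this S-polynomial contributes no new basis element.
This is the inner loop of Buchberger's algorithm — each nonzero remainder becomes a new basis element.

S(g_2, g_3) = -⅚xz - 3/2x - ⅔y - ½z - 5/2; remainder on division = 0.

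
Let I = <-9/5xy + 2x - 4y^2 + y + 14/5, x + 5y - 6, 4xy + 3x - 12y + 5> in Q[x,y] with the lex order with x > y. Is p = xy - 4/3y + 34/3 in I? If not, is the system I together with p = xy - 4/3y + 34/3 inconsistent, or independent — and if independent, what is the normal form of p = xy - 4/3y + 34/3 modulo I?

Adjoining xy - 4/3y + 34/3 makes the ideal the whole ring: the system is inconsistent.

First compute the reduced Gröbner basis of I by Buchberger's algorithm.
f_1 = -9/5xy + 2x - 4y^2 + y + 14/5, LT = xy.
f_2 = x + 5y - 6, LT = x.
f_3 = 4xy + 3x - 12y + 5, LT = xy.

S(f_1,f_2): lcm = xy. S = -10/9x - 25/9y^2 + 49/9y - 14/9.
  leading term x: subtract (-10/9)·f_2 from -10/9x - 25/9y^2 + 49/9y - 14/9 → -25/9y^2 + 11y - 74/9
  leading term y^2: no divisor's leading term divides it; move -25/9y^2 to the remainder.
  leading term y: no divisor's leading term divides it; move 11y to the remainder.
  leading term 1: no divisor's leading term divides it; move -74/9 to the remainder.
  remainder -25/9y^2 + 11y - 74/9 ≠ 0; add h_4 = -25/9y^2 + 11y - 74/9 to the basis.

S(f_1,f_3): lcm = xy. S = -67/36x + 20/9y^2 + 22/9y - 101/36.
  leading term x: subtract (-67/36)·f_2 from -67/36x + 20/9y^2 + 22/9y - 101/36 → 20/9y^2 + 47/4y - 503/36
  leading term y^2: subtract (-4/5)·h_4 from 20/9y^2 + 47/4y - 503/36 → 411/20y - 411/20
  leading term y: no divisor's leading term divides it; move 411/20y to the remainder.
  leading term 1: no divisor's leading term divides it; move -411/20 to the remainder.
  remainder 411/20y - 411/20 ≠ 0; add h_5 = 411/20y - 411/20 to the basis.

The other S-polynomials (S(f_2,f_3), S(f_1,h_4), S(f_2,h_4), S(f_3,h_4), S(f_1,h_5), S(f_2,h_5), S(f_3,h_5), S(h_4,h_5)) all reduce to 0 modulo the current basis, so we have a Gröbner basis.
Inter-reduce: drop elements whose leading term is divisible by another's, tail-reduce, and make monic.
Reduced Gröbner basis: {x - 1, y - 1}.
Label its elements g_1 = x - 1, g_2 = y - 1.

Reduce p = xy - 4/3y + 34/3 modulo G:
  leading term xy: subtract (y)·g_1 from xy - 4/3y + 34/3 → -1/3y + 34/3
  leading term y: subtract (-1/3)·g_2 from -1/3y + 34/3 → 11
  leading term 1: no divisor's leading term divides it; move 11 to the remainder.
  normal form = 11.
The normal form is nonzero, so p ∉ I. Since p minus its normal form lies in I, I + (p) = I + (r) where r = 11; decide whether this ideal is the whole ring.
Here r = 11 is a nonzero constant, hence a unit: 1 ∈ I + (p), the Gröbner basis of I + (p) is {1}, and the enlarged system has no common solution — adjoining p is inconsistent.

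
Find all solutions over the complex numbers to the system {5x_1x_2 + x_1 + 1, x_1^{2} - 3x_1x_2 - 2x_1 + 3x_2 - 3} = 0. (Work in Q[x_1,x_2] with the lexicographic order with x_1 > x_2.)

{(-1, 0), (6/5 + sqrt(51)/5, 1/5 - sqrt(51)/15), (6/5 - sqrt(51)/5, 1/5 + sqrt(51)/15)}

Compute a lex Gröbner basis by Buchberger's algorithm.
f_1 = 5x_1x_2 + x_1 + 1, LT = x_1x_2.
f_2 = x_1^{2} - 3x_1x_2 - 2x_1 + 3x_2 - 3, LT = x_1^{2}.

S(f_1,f_2): lcm = x_1^{2}x_2. S = \tfrac{1}{5}x_1^{2} + 3x_1x_2^{2} + 2x_1x_2 + \tfrac{1}{5}x_1 - 3x_2^{2} + 3x_2.
  reduce S modulo (f_1, f_2):
  remainder \tfrac{1}{5}x_1 - 3x_2^{2} + \tfrac{9}{5}x_2 + \tfrac{1}{5} ≠ 0; add h_3 = \tfrac{1}{5}x_1 - 3x_2^{2} + \tfrac{9}{5}x_2 + \tfrac{1}{5} to the basis.

S(f_1,h_3): lcm = x_1x_2. S = \tfrac{1}{5}x_1 + 15x_2^{3} - 9x_2^{2} - x_2 + \tfrac{1}{5}.
  reduce S modulo (f_1, f_2, h_3):
  remainder 15x_2^{3} - 6x_2^{2} - \tfrac{14}{5}x_2 ≠ 0; add h_4 = 15x_2^{3} - 6x_2^{2} - \tfrac{14}{5}x_2 to the basis.

The other S-polynomials (S(f_2,h_3), S(f_1,h_4), S(f_2,h_4), S(h_3,h_4)) all reduce to 0 modulo the current basis, so we have a Gröbner basis.
Inter-reduce: drop elements whose leading term is divisible by another's, tail-reduce, and make monic.
Reduced Gröbner basis: {x_1 - 15x_2^{2} + 9x_2 + 1, x_2^{3} - \tfrac{2}{5}x_2^{2} - \tfrac{14}{75}x_2}.

The lex basis is triangular: the last element involves only x_2. Solving x_2^{3} - \tfrac{2}{5}x_2^{2} - \tfrac{14}{75}x_2 = 0 gives x_2 ∈ {0, 1/5 - sqrt(51)/15, 1/5 + sqrt(51)/15}; substituting each value into the earlier elements determines the remaining variables.
  x_2 = 0: the earlier basis element becomes x_1 + 1 = 0, giving x_1 = -1 — point (-1, 0).
  x_2 = 1/5 - sqrt(51)/15: the earlier basis element becomes x_1 - sqrt(51)/5 - 6/5 = 0, giving x_1 = 6/5 + sqrt(51)/5 — point (6/5 + sqrt(51)/5, 1/5 - sqrt(51)/15).
  x_2 = 1/5 + sqrt(51)/15: the earlier basis element becomes x_1 - 6/5 + sqrt(51)/5 = 0, giving x_1 = 6/5 - sqrt(51)/5 — point (6/5 - sqrt(51)/5, 1/5 + sqrt(51)/15).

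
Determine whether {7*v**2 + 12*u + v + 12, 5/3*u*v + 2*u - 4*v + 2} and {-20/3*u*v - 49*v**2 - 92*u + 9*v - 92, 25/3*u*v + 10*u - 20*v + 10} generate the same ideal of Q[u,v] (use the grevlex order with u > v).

Yes, the ideals are equal.

Two ideals are equal iff their reduced Gröbner bases coincide (the reduced basis is unique for a fixed ordering).
Buchberger on the first generating set:
f_1 = 7*v**2 + 12*u + v + 12, LT = v**2.
f_2 = 5/3*u*v + 2*u - 4*v + 2, LT = u*v.

S(f_1,f_2): lcm = u*v**2. S = 12/7*u**2 - 37/35*u*v + 12/5*v**2 + 12/7*u - 6/5*v.
  leading term u**2: no divisor's leading term divides it; move 12/7*u**2 to the remainder.
  leading term u*v: subtract (-111/175)·f_2 from -37/35*u*v + 12/5*v**2 + 12/7*u - 6/5*v → 12/5*v**2 + 522/175*u - 654/175*v + 222/175
  leading term v**2: subtract (12/35)·f_1 from 12/5*v**2 + 522/175*u - 654/175*v + 222/175 → -198/175*u - 102/25*v - 498/175
  leading term u: no divisor's leading term divides it; move -198/175*u to the remainder.
  leading term v: no divisor's leading term divides it; move -102/25*v to the remainder.
  leading term 1: no divisor's leading term divides it; move -498/175 to the remainder.
  remainder 12/7*u**2 - 198/175*u - 102/25*v - 498/175 ≠ 0; add g_3 = 12/7*u**2 - 198/175*u - 102/25*v - 498/175 to the basis.

The other S-polynomials (S(f_1,g_3), S(f_2,g_3)) all reduce to 0 modulo the current basis, so we have a Gröbner basis.
Inter-reduce: drop elements whose leading term is divisible by another's, tail-reduce, and make monic.
Reduced Gröbner basis: {u**2 - 33/50*u - 119/50*v - 83/50, u*v + 6/5*u - 12/5*v + 6/5, v**2 + 12/7*u + 1/7*v + 12/7}.

Buchberger on the second generating set:
h_1 = -20/3*u*v - 49*v**2 - 92*u + 9*v - 92, LT = u*v.
h_2 = 25/3*u*v + 10*u - 20*v + 10, LT = u*v.

S(h_1,h_2): lcm = u*v. S = 147/20*v**2 + 63/5*u + 21/20*v + 63/5.
  leading term v**2: no divisor's leading term divides it; move 147/20*v**2 to the remainder.
  leading term u: no divisor's leading term divides it; move 63/5*u to the remainder.
  leading term v: no divisor's leading term divides it; move 21/20*v to the remainder.
  leading term 1: no divisor's leading term divides it; move 63/5 to the remainder.
  remainder 147/20*v**2 + 63/5*u + 21/20*v + 63/5 ≠ 0; add k_3 = 147/20*v**2 + 63/5*u + 21/20*v + 63/5 to the basis.

S(h_1,k_3): lcm = u*v**2. S = 147/20*v**3 - 12/7*u**2 + 478/35*u*v - 27/20*v**2 - 12/7*u + 69/5*v.
  leading term v**3: subtract (v)·k_3 from 147/20*v**3 - 12/7*u**2 + 478/35*u*v - 27/20*v**2 - 12/7*u + 69/5*v → -12/7*u**2 + 37/35*u*v - 12/5*v**2 - 12/7*u + 6/5*v
  leading term u**2: no divisor's leading term divides it; move -12/7*u**2 to the remainder.
  leading term u*v: subtract (-111/700)·h_1 from 37/35*u*v - 12/5*v**2 - 12/7*u + 6/5*v → -1017/100*v**2 - 2853/175*u + 1839/700*v - 2553/175
  leading term v**2: subtract (-339/245)·k_3 from -1017/100*v**2 - 2853/175*u + 1839/700*v - 2553/175 → 198/175*u + 102/25*v + 498/175
  leading term u: no divisor's leading term divides it; move 198/175*u to the remainder.
  leading term v: no divisor's leading term divides it; move 102/25*v to the remainder.
  leading term 1: no divisor's leading term divides it; move 498/175 to the remainder.
  remainder -12/7*u**2 + 198/175*u + 102/25*v + 498/175 ≠ 0; add k_4 = -12/7*u**2 + 198/175*u + 102/25*v + 498/175 to the basis.

The other S-polynomials (S(h_2,k_3), S(h_1,k_4), S(h_2,k_4), S(k_3,k_4)) all reduce to 0 modulo the current basis, so we have a Gröbner basis.
Inter-reduce: drop elements whose leading term is divisible by another's, tail-reduce, and make monic.
Reduced Gröbner basis: {u**2 - 33/50*u - 119/50*v - 83/50, u*v + 6/5*u - 12/5*v + 6/5, v**2 + 12/7*u + 1/7*v + 12/7}.

The two bases agree; hence the ideals are identical.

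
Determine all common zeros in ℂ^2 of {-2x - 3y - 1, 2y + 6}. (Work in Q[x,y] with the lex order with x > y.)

Compute a lex Gröbner basis by Buchberger's algorithm.
f_1 = -2x - 3y - 1, LT = x.
f_2 = 2y + 6, LT = y.

The S-polynomials (S(f_1,f_2)) all reduce to 0 modulo the current basis, so we have a Gröbner basis.
Inter-reduce: drop elements whose leading term is divisible by another's, tail-reduce, and make monic.
Reduced Gröbner basis: {x - 4, y + 3}.

Elimination: the polynomial y + 3 lies in the elimination ideal for y, so y ∈ {-3}. For each such y, the remaining basis elements (now univariate) give the rest of the solution.
  y = -3: the earlier basis element becomes x - 4 = 0, giving x = 4 — point (4, -3).

{(4, -3)}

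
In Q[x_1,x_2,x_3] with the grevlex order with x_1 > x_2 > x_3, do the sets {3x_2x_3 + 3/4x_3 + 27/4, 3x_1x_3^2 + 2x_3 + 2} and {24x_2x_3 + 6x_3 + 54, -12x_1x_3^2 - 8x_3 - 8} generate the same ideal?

Yes, the ideals are equal.

For a fixed monomial order, each ideal has a unique reduced Gröbner basis; comparing bases decides equality.
Buchberger on the first generating set:
f_1 = 3x_2x_3 + 3/4x_3 + 27/4, LT = x_2x_3.
f_2 = 3x_1x_3^2 + 2x_3 + 2, LT = x_1x_3^2.

S(f_1,f_2): lcm = x_1x_2x_3^2. S = 1/4x_1x_3^2 + 9/4x_1x_3 - 2/3x_2x_3 - 2/3x_2.
  reduce S modulo (f_1, f_2):
  remainder 9/4x_1x_3 - 2/3x_2 + 4/3 ≠ 0; add g_3 = 9/4x_1x_3 - 2/3x_2 + 4/3 to the basis.

S(f_1,g_3): lcm = x_1x_2x_3. S = 8/27x_2^2 + 1/4x_1x_3 + 9/4x_1 - 16/27x_2.
  reduce S modulo (f_1, f_2, g_3):
  remainder 8/27x_2^2 + 9/4x_1 - 14/27x_2 - 4/27 ≠ 0; add g_4 = 8/27x_2^2 + 9/4x_1 - 14/27x_2 - 4/27 to the basis.

The other S-polynomials (S(f_2,g_3), S(f_1,g_4), S(f_2,g_4), S(g_3,g_4)) all reduce to 0 modulo the current basis, so we have a Gröbner basis.
Inter-reduce: drop elements whose leading term is divisible by another's, tail-reduce, and make monic.
Reduced Gröbner basis: {x_2^2 + 243/32x_1 - 7/4x_2 - 1/2, x_1x_3 - 8/27x_2 + 16/27, x_2x_3 + 1/4x_3 + 9/4}.

Buchberger on the second generating set:
h_1 = 24x_2x_3 + 6x_3 + 54, LT = x_2x_3.
h_2 = -12x_1x_3^2 - 8x_3 - 8, LT = x_1x_3^2.

S(h_1,h_2): lcm = x_1x_2x_3^2. S = 1/4x_1x_3^2 + 9/4x_1x_3 - 2/3x_2x_3 - 2/3x_2.
  reduce S modulo (h_1, h_2):
  remainder 9/4x_1x_3 - 2/3x_2 + 4/3 ≠ 0; add k_3 = 9/4x_1x_3 - 2/3x_2 + 4/3 to the basis.

S(h_1,k_3): lcm = x_1x_2x_3. S = 8/27x_2^2 + 1/4x_1x_3 + 9/4x_1 - 16/27x_2.
  reduce S modulo (h_1, h_2, k_3):
  remainder 8/27x_2^2 + 9/4x_1 - 14/27x_2 - 4/27 ≠ 0; add k_4 = 8/27x_2^2 + 9/4x_1 - 14/27x_2 - 4/27 to the basis.

The other S-polynomials (S(h_2,k_3), S(h_1,k_4), S(h_2,k_4), S(k_3,k_4)) all reduce to 0 modulo the current basis, so we have a Gröbner basis.
Inter-reduce: drop elements whose leading term is divisible by another's, tail-reduce, and make monic.
Reduced Gröbner basis: {x_2^2 + 243/32x_1 - 7/4x_2 - 1/2, x_1x_3 - 8/27x_2 + 16/27, x_2x_3 + 1/4x_3 + 9/4}.

Same reduced basis, so the two generating sets span the same ideal.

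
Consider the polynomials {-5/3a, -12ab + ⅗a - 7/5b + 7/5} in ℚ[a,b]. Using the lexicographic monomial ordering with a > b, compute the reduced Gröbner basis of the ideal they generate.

f_1 = -5/3a, LT = a.
f_2 = -12ab + ⅗a - 7/5b + 7/5, LT = ab.

S(f_1,f_2): lcm = ab. S = 1/20a - 7/60b + 7/60.
  leading term a: subtract (-3/100)·f_1 from 1/20a - 7/60b + 7/60 → -7/60b + 7/60
  leading term b: no divisor's leading term divides it; move -7/60b to the remainder.
  leading term 1: no divisor's leading term divides it; move 7/60 to the remainder.
  remainder -7/60b + 7/60 ≠ 0; add g_3 = -7/60b + 7/60 to the basis.

The other S-polynomials (S(f_1,g_3), S(f_2,g_3)) all reduce to 0 modulo the current basis, so we have a Gröbner basis.
Inter-reduce: drop elements whose leading term is divisible by another's, tail-reduce, and make monic.

G = {a, b - 1}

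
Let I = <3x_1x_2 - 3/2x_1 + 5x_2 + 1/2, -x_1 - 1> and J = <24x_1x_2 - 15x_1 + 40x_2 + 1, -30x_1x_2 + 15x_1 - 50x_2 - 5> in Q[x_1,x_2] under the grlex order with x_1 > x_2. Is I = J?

Yes, the ideals are equal.

Equality of ideals is decidable: compute both reduced Gröbner bases (unique for the ordering) and check whether they agree.
Buchberger on the first generating set:
f_1 = 3x_1x_2 - 3/2x_1 + 5x_2 + 1/2, LT = x_1x_2.
f_2 = -x_1 - 1, LT = x_1.

S(f_1,f_2): lcm = x_1x_2. S = -1/2x_1 + 2/3x_2 + 1/6.
  leading term x_1: subtract (1/2)·f_2 from -1/2x_1 + 2/3x_2 + 1/6 → 2/3x_2 + 2/3
  leading term x_2: no divisor's leading term divides it; move 2/3x_2 to the remainder.
  leading term 1: no divisor's leading term divides it; move 2/3 to the remainder.
  remainder 2/3x_2 + 2/3 ≠ 0; add g_3 = 2/3x_2 + 2/3 to the basis.

The other S-polynomials (S(f_1,g_3), S(f_2,g_3)) all reduce to 0 modulo the current basis, so we have a Gröbner basis.
Inter-reduce: drop elements whose leading term is divisible by another's, tail-reduce, and make monic.
Reduced Gröbner basis: {x_1 + 1, x_2 + 1}.

Buchberger on the second generating set:
h_1 = 24x_1x_2 - 15x_1 + 40x_2 + 1, LT = x_1x_2.
h_2 = -30x_1x_2 + 15x_1 - 50x_2 - 5, LT = x_1x_2.

S(h_1,h_2): lcm = x_1x_2. S = -1/8x_1 - 1/8.
  leading term x_1: no divisor's leading term divides it; move -1/8x_1 to the remainder.
  leading term 1: no divisor's leading term divides it; move -1/8 to the remainder.
  remainder -1/8x_1 - 1/8 ≠ 0; add k_3 = -1/8x_1 - 1/8 to the basis.

S(h_1,k_3): lcm = x_1x_2. S = -5/8x_1 + 2/3x_2 + 1/24.
  leading term x_1: subtract (5)·k_3 from -5/8x_1 + 2/3x_2 + 1/24 → 2/3x_2 + 2/3
  leading term x_2: no divisor's leading term divides it; move 2/3x_2 to the remainder.
  leading term 1: no divisor's leading term divides it; move 2/3 to the remainder.
  remainder 2/3x_2 + 2/3 ≠ 0; add k_4 = 2/3x_2 + 2/3 to the basis.

The other S-polynomials (S(h_2,k_3), S(h_1,k_4), S(h_2,k_4), S(k_3,k_4)) all reduce to 0 modulo the current basis, so we have a Gröbner basis.
Inter-reduce: drop elements whose leading term is divisible by another's, tail-reduce, and make monic.
Reduced Gröbner basis: {x_1 + 1, x_2 + 1}.

The two bases agree; hence the ideals are identical.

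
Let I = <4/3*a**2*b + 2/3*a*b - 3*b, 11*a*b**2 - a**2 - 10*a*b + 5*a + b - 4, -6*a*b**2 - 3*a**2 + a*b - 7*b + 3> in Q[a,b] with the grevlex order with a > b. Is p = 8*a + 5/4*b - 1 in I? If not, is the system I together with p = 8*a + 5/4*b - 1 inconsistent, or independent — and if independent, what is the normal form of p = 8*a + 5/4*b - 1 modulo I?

Adjoining 8*a + 5/4*b - 1 makes the ideal the whole ring: the system is inconsistent.

First compute the reduced Gröbner basis of I by Buchberger's algorithm.
f_1 = 4/3*a**2*b + 2/3*a*b - 3*b, LT = a**2*b.
f_2 = 11*a*b**2 - a**2 - 10*a*b + 5*a + b - 4, LT = a*b**2.
f_3 = -6*a*b**2 - 3*a**2 + a*b - 7*b + 3, LT = a*b**2.

S(f_1,f_2): lcm = a**2*b**2. S = 1/11*a**3 + 10/11*a**2*b + 1/2*a*b**2 - 5/11*a**2 - 1/11*a*b - 9/4*b**2 + 4/11*a.
  reduce S modulo (f_1, f_2, f_3):
  remainder 1/11*a**3 - 9/22*a**2 - 1/11*a*b - 9/4*b**2 + 3/22*a + 2*b + 2/11 ≠ 0; add h_4 = 1/11*a**3 - 9/22*a**2 - 1/11*a*b - 9/4*b**2 + 3/22*a + 2*b + 2/11 to the basis.

S(f_1,f_3): lcm = a**2*b**2. S = -1/2*a**3 + 1/6*a**2*b + 1/2*a*b**2 - 7/6*a*b - 9/4*b**2 + 1/2*a.
  reduce S modulo (f_1, f_2, f_3, h_4):
  remainder -97/44*a**2 - 57/44*a*b - 117/8*b**2 + 45/44*a + 997/88*b + 13/11 ≠ 0; add h_5 = -97/44*a**2 - 57/44*a*b - 117/8*b**2 + 45/44*a + 997/88*b + 13/11 to the basis.

S(f_2,f_3): lcm = a*b**2. S = -13/22*a**2 - 49/66*a*b + 5/11*a - 71/66*b + 3/22.
  reduce S modulo (f_1, f_2, f_3, h_4, h_5):
  remainder -115/291*a*b + 1521/388*b**2 + 35/194*a - 4787/1164*b - 35/194 ≠ 0; add h_6 = -115/291*a*b + 1521/388*b**2 + 35/194*a - 4787/1164*b - 35/194 to the basis.

S(f_1,h_4): lcm = a**3*b. S = 5*a**2*b + a*b**2 + 99/4*b**3 - 15/4*a*b - 22*b**2 - 2*b.
  reduce S modulo (f_1, f_2, f_3, h_4, h_5, h_6):
  remainder 99/4*b**3 - 6089/80*b**2 - 23/8*a + 5261/80*b + 23/8 ≠ 0; add h_7 = 99/4*b**3 - 6089/80*b**2 - 23/8*a + 5261/80*b + 23/8 to the basis.

S(f_2,h_4): lcm = a**3*b**2. S = -1/11*a**4 - 10/11*a**3*b + 9/2*a**2*b**2 + a*b**3 + 99/4*b**4 + 5/11*a**3 + 1/11*a**2*b - 3/2*a*b**2 - 22*b**3 - 4/11*a**2 - 2*b**2.
  reduce S modulo (f_1, f_2, f_3, h_4, h_5, h_6, h_7):
  remainder 36939317/404800*b**2 + 27549/3680*a - 50702973/404800*b - 27549/3680 ≠ 0; add h_8 = 36939317/404800*b**2 + 27549/3680*a - 50702973/404800*b - 27549/3680 to the basis.

S(f_3,h_4): lcm = a**3*b**2. S = 1/2*a**4 - 1/6*a**3*b + 9/2*a**2*b**2 + a*b**3 + 99/4*b**4 + 7/6*a**2*b - 3/2*a*b**2 - 22*b**3 - 1/2*a**2 - 2*b**2.
  reduce S modulo (f_1, f_2, f_3, h_4, h_5, h_6, h_7, h_8):
  remainder -1304204795/295514536*a - 6079329805/295514536*b + 1304204795/295514536 ≠ 0; add h_9 = -1304204795/295514536*a - 6079329805/295514536*b + 1304204795/295514536 to the basis.

S(f_1,h_5): lcm = a**2*b. S = -57/97*a*b**2 - 1287/194*b**3 + 187/194*a*b + 997/194*b**2 - 665/388*b.
  reduce S modulo (f_1, f_2, f_3, h_4, h_5, h_6, h_7, h_8, h_9):
  remainder -583042639179/101206292092*b ≠ 0; add h_10 = -583042639179/101206292092*b to the basis.

The other S-polynomials (S(f_2,h_5), S(f_3,h_5), S(h_4,h_5), S(f_1,h_6), S(f_2,h_6), S(f_3,h_6), S(h_4,h_6), S(h_5,h_6), S(f_1,h_7), S(f_2,h_7), S(f_3,h_7), S(h_4,h_7), S(h_5,h_7), S(h_6,h_7), S(f_1,h_8), S(f_2,h_8), S(f_3,h_8), S(h_4,h_8), S(h_5,h_8), S(h_6,h_8), S(h_7,h_8), S(f_1,h_9), S(f_2,h_9), S(f_3,h_9), S(h_4,h_9), S(h_5,h_9), S(h_6,h_9), S(h_7,h_9), S(h_8,h_9), S(f_1,h_10), S(f_2,h_10), S(f_3,h_10), S(h_4,h_10), S(h_5,h_10), S(h_6,h_10), S(h_7,h_10), S(h_8,h_10), S(h_9,h_10)) all reduce to 0 modulo the current basis, so we have a Gröbner basis.
Inter-reduce: drop elements whose leading term is divisible by another's, tail-reduce, and make monic.
Reduced Gröbner basis: {a - 1, b}.
Label its elements g_1 = a - 1, g_2 = b.

Reduce p = 8*a + 5/4*b - 1 modulo G:
  leading term a: subtract (8)·g_1 from 8*a + 5/4*b - 1 → 5/4*b + 7
  leading term b: subtract (5/4)·g_2 from 5/4*b + 7 → 7
  leading term 1: no divisor's leading term divides it; move 7 to the remainder.
  normal form = 7.
The normal form is nonzero, so p ∉ I. Since p minus its normal form lies in I, I + (p) = I + (r) where r = 7; decide whether this ideal is the whole ring.
Here r = 7 is a nonzero constant, hence a unit: 1 ∈ I + (p), the Gröbner basis of I + (p) is {1}, and the enlarged system has no common solution — adjoining p is inconsistent.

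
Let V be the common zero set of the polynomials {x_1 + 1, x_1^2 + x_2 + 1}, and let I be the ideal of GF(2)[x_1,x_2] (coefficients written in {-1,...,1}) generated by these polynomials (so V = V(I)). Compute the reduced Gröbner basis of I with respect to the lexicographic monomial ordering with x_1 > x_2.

f_1 = x_1 + 1, LT = x_1.
f_2 = x_1^2 + x_2 + 1, LT = x_1^2.

S(f_1,f_2): lcm = x_1^2. S = x_1 + x_2 + 1.
  leading term x_1: subtract (1)·f_1 from x_1 + x_2 + 1 → x_2
  leading term x_2: no divisor's leading term divides it; move x_2 to the remainder.
  remainder x_2 ≠ 0; add g_3 = x_2 to the basis.

The other S-polynomials (S(f_1,g_3), S(f_2,g_3)) all reduce to 0 modulo the current basis, so we have a Gröbner basis.
Inter-reduce: drop elements whose leading term is divisible by another's, tail-reduce, and make monic.

G = {x_1 + 1, x_2}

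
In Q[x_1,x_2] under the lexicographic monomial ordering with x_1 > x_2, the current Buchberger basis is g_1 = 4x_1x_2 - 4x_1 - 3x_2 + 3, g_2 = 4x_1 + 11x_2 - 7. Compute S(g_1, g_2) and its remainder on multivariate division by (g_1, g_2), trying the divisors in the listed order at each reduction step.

S(g_1, g_2) = -x_1 - 11/4x_2^2 + x_2 + 3/4; remainder on division = -11/4x_2^2 + 15/4x_2 - 1.

lcm(LM(g_1), LM(g_2)) = x_1x_2.
S = (lcm/LT(g_1))·g_1 − (lcm/LT(g_2))·g_2 = -x_1 - 11/4x_2^2 + x_2 + 3/4.
Reduce S modulo (g_1, g_2) in that order:
  leading term x_1: subtract (-1/4)·g_2 from -x_1 - 11/4x_2^2 + x_2 + 3/4 → -11/4x_2^2 + 15/4x_2 - 1
  leading term x_2^2: no divisor's leading term divides it; move -11/4x_2^2 to the remainder.
  leading term x_2: no divisor's leading term divides it; move 15/4x_2 to the remainder.
  leading term 1: no divisor's leading term divides it; move -1 to the remainder.
The remainder -11/4x_2^2 + 15/4x_2 - 1 is nonzero, so it would be added as the next basis element.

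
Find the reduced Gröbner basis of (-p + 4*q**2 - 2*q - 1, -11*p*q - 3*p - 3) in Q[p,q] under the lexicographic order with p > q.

G = {p - 4*q**2 + 2*q + 1, q**3 - 5/22*q**2 - 17/44*q}

Buchberger's algorithm terminates because the ascending chain of leading-term ideals stabilizes.

f_1 = -p + 4*q**2 - 2*q - 1, LT = p.
f_2 = -11*p*q - 3*p - 3, LT = p*q.

S(f_1,f_2): lcm = p*q. S = -3/11*p - 4*q**3 + 2*q**2 + q - 3/11.
  reduce S modulo (f_1, f_2):
  remainder -4*q**3 + 10/11*q**2 + 17/11*q ≠ 0; add g_3 = -4*q**3 + 10/11*q**2 + 17/11*q to the basis.

The other S-polynomials (S(f_1,g_3), S(f_2,g_3)) all reduce to 0 modulo the current basis, so we have a Gröbner basis.
Inter-reduce: drop elements whose leading term is divisible by another's, tail-reduce, and make monic.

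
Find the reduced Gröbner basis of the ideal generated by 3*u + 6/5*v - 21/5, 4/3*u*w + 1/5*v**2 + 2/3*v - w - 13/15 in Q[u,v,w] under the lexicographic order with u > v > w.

f_1 = 3*u + 6/5*v - 21/5, LT = u.
f_2 = 4/3*u*w + 1/5*v**2 + 2/3*v - w - 13/15, LT = u*w.

S(f_1,f_2): lcm = u*w. S = -3/20*v**2 + 2/5*v*w - 1/2*v - 13/20*w + 13/20.
  reduce S modulo (f_1, f_2):
  remainder -3/20*v**2 + 2/5*v*w - 1/2*v - 13/20*w + 13/20 ≠ 0; add g_3 = -3/20*v**2 + 2/5*v*w - 1/2*v - 13/20*w + 13/20 to the basis.

The other S-polynomials (S(f_1,g_3), S(f_2,g_3)) all reduce to 0 modulo the current basis, so we have a Gröbner basis.
Inter-reduce: drop elements whose leading term is divisible by another's, tail-reduce, and make monic.

G = {u + 2/5*v - 7/5, v**2 - 8/3*v*w + 10/3*v + 13/3*w - 13/3}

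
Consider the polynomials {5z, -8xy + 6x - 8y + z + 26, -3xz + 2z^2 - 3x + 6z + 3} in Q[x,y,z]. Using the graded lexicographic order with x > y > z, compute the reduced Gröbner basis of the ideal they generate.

G = {x - 1, y - 2, z}

f_1 = 5z, LT = z.
f_2 = -8xy + 6x - 8y + z + 26, LT = xy.
f_3 = -3xz + 2z^2 - 3x + 6z + 3, LT = xz.

S(f_1,f_3): lcm = xz. S = 2/3z^2 - x + 2z + 1.
  reduce S modulo (f_1, f_2, f_3):
  remainder -x + 1 ≠ 0; add g_4 = -x + 1 to the basis.

S(f_2,f_3): lcm = xyz. S = 2/3yz^2 - xy - 3/4xz + 3yz - 1/8z^2 + y - 13/4z.
  reduce S modulo (f_1, f_2, f_3, g_4):
  remainder 2y - 4 ≠ 0; add g_5 = 2y - 4 to the basis.

The other S-polynomials (S(f_1,f_2), S(f_1,g_4), S(f_2,g_4), S(f_3,g_4), S(f_1,g_5), S(f_2,g_5), S(f_3,g_5), S(g_4,g_5)) all reduce to 0 modulo the current basis, so we have a Gröbner basis.
Inter-reduce: drop elements whose leading term is divisible by another's, tail-reduce, and make monic.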